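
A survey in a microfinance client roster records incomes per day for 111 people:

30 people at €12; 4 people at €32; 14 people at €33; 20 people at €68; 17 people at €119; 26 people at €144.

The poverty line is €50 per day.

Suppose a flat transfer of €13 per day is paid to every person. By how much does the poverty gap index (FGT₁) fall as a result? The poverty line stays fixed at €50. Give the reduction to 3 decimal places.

0.112

Before: below the line — 30×€12, 4×€32, 14×€33; poverty gap index (FGT₁) = 0.26126.
After the €13 transfer: below the line — 30×€25, 4×€45, 14×€46; poverty gap index (FGT₁) = 0.14883.
Reduction = 0.26126 − 0.14883 = 0.112.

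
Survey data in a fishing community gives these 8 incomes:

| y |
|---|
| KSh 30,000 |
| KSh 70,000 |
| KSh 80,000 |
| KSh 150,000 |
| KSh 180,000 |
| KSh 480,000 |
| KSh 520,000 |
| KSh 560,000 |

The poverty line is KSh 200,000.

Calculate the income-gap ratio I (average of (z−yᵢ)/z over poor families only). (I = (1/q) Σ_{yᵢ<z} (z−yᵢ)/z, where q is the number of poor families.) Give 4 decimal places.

Incomes under z: KSh 30,000, KSh 70,000, KSh 80,000, KSh 150,000, KSh 180,000 (q = 5 of N = 8).
Shortfall ratios (z−y)/z: 0.8500, 0.6500, 0.6000, 0.2500, 0.1000; sum = 2.450000.
The income-gap ratio divides by q (the poor only): 2.450000 / 5 = 0.4900.

0.4900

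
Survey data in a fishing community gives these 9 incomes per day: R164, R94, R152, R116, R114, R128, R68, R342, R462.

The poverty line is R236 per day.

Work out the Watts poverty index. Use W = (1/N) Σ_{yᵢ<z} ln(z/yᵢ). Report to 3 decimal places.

Below the line: R68, R94, R114, R116, R128, R152, R164 (q = 7 of N = 9).
ln(z/y) terms: ln(236/68) = 1.2443; ln(236/94) = 0.9205; ln(236/114) = 0.7276; ln(236/116) = 0.7102; ln(236/128) = 0.6118; ln(236/152) = 0.4400; ln(236/164) = 0.3640.
W = 5.018454 / 9 = 0.558.

0.558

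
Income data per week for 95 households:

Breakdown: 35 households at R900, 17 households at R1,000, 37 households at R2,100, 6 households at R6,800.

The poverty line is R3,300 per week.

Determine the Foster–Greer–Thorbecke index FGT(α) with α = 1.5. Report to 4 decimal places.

0.4180

Poor units: 35×R900, 17×R1,000, 37×R2,100 (q = 89 of N = 95).
Gap ratios (z−y)/z: (3300−900)/3300 = 0.7273 (×35); (3300−1000)/3300 = 0.6970 (×17); (3300−2100)/3300 = 0.3636 (×37).
Raised to α = 1.5: 0.62022 (×35); 0.58186 (×17); 0.21928 (×37).
Sum = 39.712779; FGT(1.5) = 39.712779 / 95 = 0.4180.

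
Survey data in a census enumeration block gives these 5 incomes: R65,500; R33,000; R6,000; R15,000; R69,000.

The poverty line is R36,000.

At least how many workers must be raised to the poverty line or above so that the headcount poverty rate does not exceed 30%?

Currently q = 3 of N = 5 are below the line (H = 0.600).
A headcount ratio of at most 30% allows at most ⌊0.30 × 5⌋ = 1 poor workers.
So at least 3 − 1 = 2 must be lifted.

2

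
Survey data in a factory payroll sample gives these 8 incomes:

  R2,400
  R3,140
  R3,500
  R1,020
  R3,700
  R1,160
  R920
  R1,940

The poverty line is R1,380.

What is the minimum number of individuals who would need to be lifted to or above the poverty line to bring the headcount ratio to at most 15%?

2

3 of the 8 individuals are poor, so H = 3/8 = 0.375.
A headcount ratio of at most 15% allows at most ⌊0.15 × 8⌋ = 1 poor individuals.
So at least 3 − 1 = 2 must be lifted.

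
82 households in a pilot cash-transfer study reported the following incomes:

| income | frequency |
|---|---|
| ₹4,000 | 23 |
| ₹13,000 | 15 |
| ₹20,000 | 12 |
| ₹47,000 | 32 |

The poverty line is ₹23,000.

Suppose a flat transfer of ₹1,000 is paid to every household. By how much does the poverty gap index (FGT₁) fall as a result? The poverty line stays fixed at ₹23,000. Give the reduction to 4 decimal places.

0.0265

Before: below the line — 23×₹4,000, 15×₹13,000, 12×₹20,000; poverty gap index (FGT₁) = 0.330329.
After the ₹1,000 transfer: below the line — 23×₹5,000, 15×₹14,000, 12×₹21,000; poverty gap index (FGT₁) = 0.303818.
Reduction = 0.330329 − 0.303818 = 0.0265.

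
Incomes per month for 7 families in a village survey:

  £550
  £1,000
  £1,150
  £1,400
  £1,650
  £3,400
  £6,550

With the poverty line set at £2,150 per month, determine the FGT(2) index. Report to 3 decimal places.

Below z: £550, £1,000, £1,150, £1,400, £1,650 (q = 5 of N = 7).
Normalized shortfalls: (2150−550)/2150 = 0.7442; (2150−1000)/2150 = 0.5349; (2150−1150)/2150 = 0.4651; (2150−1400)/2150 = 0.3488; (2150−1650)/2150 = 0.2326.
Squared: 0.5538; 0.2861; 0.2163; 0.1217; 0.0541.
Sum = 1.232017; P₂ = 1.232017 / 7 = 0.176.

0.176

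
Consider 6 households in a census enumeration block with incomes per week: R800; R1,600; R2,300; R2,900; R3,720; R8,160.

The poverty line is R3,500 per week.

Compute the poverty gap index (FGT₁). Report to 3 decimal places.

0.305

Incomes under z: R800, R1,600, R2,300, R2,900 (q = 4 of N = 6).
Gap ratios (z−y)/z: (3500−800)/3500 = 0.7714; (3500−1600)/3500 = 0.5429; (3500−2300)/3500 = 0.3429; (3500−2900)/3500 = 0.1714.
Sum of shortfalls = 1.828571; P₁ averages over all N: 1.828571 / 6 = 0.305.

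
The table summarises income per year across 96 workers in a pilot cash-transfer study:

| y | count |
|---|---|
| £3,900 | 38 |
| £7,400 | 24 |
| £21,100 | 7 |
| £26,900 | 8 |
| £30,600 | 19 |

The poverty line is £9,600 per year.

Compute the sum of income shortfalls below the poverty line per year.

Incomes under z: 38×£3,900, 24×£7,400 (q = 62 of N = 96).
Individual gaps: 38×(9600−3900) = 216600; 24×(9600−7400) = 52800.
Aggregate gap = £269,400.

£269,400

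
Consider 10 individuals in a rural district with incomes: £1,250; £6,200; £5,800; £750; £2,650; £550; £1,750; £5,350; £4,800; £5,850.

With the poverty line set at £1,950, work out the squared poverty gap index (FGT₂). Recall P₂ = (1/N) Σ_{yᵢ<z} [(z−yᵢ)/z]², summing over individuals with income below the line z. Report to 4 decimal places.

Below the line: £550, £750, £1,250, £1,750 (q = 4 of N = 10).
Shortfall ratios: (1950−550)/1950 = 0.7179; (1950−750)/1950 = 0.6154; (1950−1250)/1950 = 0.3590; (1950−1750)/1950 = 0.1026.
Squared: 0.5155; 0.3787; 0.1289; 0.0105.
Sum = 1.033531; P₂ = 1.033531 / 10 = 0.1034.

0.1034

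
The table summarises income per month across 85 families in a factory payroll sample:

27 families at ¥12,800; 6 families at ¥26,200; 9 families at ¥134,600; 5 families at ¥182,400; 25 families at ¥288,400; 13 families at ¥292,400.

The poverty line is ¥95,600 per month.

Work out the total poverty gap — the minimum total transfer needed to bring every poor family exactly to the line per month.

Below z: 27×¥12,800, 6×¥26,200 (q = 33 of N = 85).
Individual gaps: 27×(95600−12800) = 2235600; 6×(95600−26200) = 416400.
Aggregate gap = ¥2,652,000.

¥2,652,000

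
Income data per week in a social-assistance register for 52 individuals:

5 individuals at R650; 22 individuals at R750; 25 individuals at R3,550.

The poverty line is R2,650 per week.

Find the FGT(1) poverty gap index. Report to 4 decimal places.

Below z: 5×R650, 22×R750 (q = 27 of N = 52).
Shortfall ratios: (2650−650)/2650 = 0.7547 (×5); (2650−750)/2650 = 0.7170 (×22).
Σ = 19.547170. Dividing by the full population N = 52 gives P₁ = 0.3759.

0.3759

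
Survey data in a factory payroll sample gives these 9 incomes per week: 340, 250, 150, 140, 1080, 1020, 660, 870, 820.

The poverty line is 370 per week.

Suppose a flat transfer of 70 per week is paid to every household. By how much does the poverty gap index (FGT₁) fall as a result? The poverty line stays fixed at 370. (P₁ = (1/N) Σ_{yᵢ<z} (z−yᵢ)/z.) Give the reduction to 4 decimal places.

0.0721

Before: below the line — 140, 150, 250, 340; poverty gap index (FGT₁) = 0.180180.
After the 70 transfer: below the line — 210, 220, 320; poverty gap index (FGT₁) = 0.108108.
Reduction = 0.180180 − 0.108108 = 0.0721.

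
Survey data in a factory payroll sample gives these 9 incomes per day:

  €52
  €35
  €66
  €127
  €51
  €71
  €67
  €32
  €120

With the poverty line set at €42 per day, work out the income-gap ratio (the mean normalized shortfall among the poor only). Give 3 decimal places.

Below z: €32, €35 (q = 2 of N = 9).
Shortfall ratios (z−y)/z: 0.2381, 0.1667; sum = 0.404762.
I averages over the q = 2 poor units only: 0.404762 / 2 = 0.202.

0.202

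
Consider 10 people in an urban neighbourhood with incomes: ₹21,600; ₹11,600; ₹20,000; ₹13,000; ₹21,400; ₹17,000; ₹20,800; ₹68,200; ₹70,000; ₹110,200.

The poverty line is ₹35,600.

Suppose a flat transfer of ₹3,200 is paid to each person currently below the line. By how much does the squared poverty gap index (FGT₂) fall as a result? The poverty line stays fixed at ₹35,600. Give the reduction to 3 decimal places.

0.057

Before: below the line — ₹11,600, ₹13,000, ₹17,000, ₹20,000, ₹20,800, ₹21,400, ₹21,600; squared poverty gap index (FGT₂) = 0.18091.
After the ₹3,200 transfer: below the line — ₹14,800, ₹16,200, ₹20,200, ₹23,200, ₹24,000, ₹24,600, ₹24,800; squared poverty gap index (FGT₂) = 0.12405.
Reduction = 0.18091 − 0.12405 = 0.057.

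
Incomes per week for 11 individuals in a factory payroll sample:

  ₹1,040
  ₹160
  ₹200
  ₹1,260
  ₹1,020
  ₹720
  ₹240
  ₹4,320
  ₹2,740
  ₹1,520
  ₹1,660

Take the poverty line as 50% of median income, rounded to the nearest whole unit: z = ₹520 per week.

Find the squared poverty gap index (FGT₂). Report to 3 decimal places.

Poor units: ₹160, ₹200, ₹240 (q = 3 of N = 11).
Gap ratios (z−y)/z: (520−160)/520 = 0.6923; (520−200)/520 = 0.6154; (520−240)/520 = 0.5385.
Squared: 0.4793; 0.3787; 0.2899.
Sum = 1.147929; P₂ = 1.147929 / 11 = 0.104.

0.104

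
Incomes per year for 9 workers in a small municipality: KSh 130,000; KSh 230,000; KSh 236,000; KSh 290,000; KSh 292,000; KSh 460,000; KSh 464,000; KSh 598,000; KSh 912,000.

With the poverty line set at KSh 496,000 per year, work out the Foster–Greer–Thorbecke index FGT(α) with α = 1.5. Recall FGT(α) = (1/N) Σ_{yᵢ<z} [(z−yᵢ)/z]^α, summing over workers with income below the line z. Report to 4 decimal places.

Incomes under z: KSh 130,000, KSh 230,000, KSh 236,000, KSh 290,000, KSh 292,000, KSh 460,000, KSh 464,000 (q = 7 of N = 9).
Normalized shortfalls: (496000−130000)/496000 = 0.7379; (496000−230000)/496000 = 0.5363; (496000−236000)/496000 = 0.5242; (496000−290000)/496000 = 0.4153; (496000−292000)/496000 = 0.4113; (496000−460000)/496000 = 0.0726; (496000−464000)/496000 = 0.0645.
Raised to α = 1.5: 0.63387; 0.39274; 0.37952; 0.26766; 0.26377; 0.01955; 0.01639.
Sum = 1.973492; FGT(1.5) = 1.973492 / 9 = 0.2193.

0.2193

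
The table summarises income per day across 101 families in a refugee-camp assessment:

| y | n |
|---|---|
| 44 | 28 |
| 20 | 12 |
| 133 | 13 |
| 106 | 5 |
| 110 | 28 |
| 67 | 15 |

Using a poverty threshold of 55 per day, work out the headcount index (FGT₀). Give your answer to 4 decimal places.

40 of the 101 families have income below 55.
H = 40/101 = 0.3960.

0.3960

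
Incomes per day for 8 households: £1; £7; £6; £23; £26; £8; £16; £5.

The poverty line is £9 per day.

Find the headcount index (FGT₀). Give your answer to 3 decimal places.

0.625

5 of the 8 households have income below £9.
H = 5/8 = 0.625.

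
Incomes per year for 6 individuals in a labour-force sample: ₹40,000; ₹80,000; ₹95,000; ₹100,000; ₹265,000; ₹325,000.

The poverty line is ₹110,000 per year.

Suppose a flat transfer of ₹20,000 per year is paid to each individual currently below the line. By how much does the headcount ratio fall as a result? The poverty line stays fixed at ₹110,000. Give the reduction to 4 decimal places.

Before: below the line — ₹40,000, ₹80,000, ₹95,000, ₹100,000; headcount ratio = 0.666667.
After the ₹20,000 transfer: below the line — ₹60,000, ₹100,000; headcount ratio = 0.333333.
Reduction = 0.666667 − 0.333333 = 0.3333.

0.3333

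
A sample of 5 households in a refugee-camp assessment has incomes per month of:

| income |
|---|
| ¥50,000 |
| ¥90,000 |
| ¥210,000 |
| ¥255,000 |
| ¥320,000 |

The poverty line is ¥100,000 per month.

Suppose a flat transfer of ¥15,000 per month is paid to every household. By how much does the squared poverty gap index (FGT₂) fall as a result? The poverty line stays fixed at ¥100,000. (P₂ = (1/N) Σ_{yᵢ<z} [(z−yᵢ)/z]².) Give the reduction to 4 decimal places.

0.0275

Before: below the line — ¥50,000, ¥90,000; squared poverty gap index (FGT₂) = 0.052000.
After the ¥15,000 transfer: below the line — ¥65,000; squared poverty gap index (FGT₂) = 0.024500.
Reduction = 0.052000 − 0.024500 = 0.0275.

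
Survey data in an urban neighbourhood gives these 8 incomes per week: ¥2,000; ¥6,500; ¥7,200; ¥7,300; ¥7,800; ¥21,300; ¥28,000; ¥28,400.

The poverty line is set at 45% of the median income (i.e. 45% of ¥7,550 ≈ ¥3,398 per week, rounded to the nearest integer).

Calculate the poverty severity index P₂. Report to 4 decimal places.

Below the line: ¥2,000 (q = 1 of N = 8).
Relative gaps: (3398−2000)/3398 = 0.4114.
Squared: 0.1693.
Sum = 0.169265; P₂ = 0.169265 / 8 = 0.0212.

0.0212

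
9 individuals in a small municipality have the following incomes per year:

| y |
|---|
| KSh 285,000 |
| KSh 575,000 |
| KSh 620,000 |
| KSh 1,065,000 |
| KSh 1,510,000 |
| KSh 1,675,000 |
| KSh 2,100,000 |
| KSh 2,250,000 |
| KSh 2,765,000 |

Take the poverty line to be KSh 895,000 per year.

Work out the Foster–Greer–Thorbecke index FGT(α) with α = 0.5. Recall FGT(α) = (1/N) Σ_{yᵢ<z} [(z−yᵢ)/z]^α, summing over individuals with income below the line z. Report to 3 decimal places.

0.220

Below z: KSh 285,000, KSh 575,000, KSh 620,000 (q = 3 of N = 9).
Shortfall ratios: (895000−285000)/895000 = 0.6816; (895000−575000)/895000 = 0.3575; (895000−620000)/895000 = 0.3073.
Raised to α = 0.5: 0.82557; 0.59795; 0.55431.
Sum = 1.977830; FGT(0.5) = 1.977830 / 9 = 0.220.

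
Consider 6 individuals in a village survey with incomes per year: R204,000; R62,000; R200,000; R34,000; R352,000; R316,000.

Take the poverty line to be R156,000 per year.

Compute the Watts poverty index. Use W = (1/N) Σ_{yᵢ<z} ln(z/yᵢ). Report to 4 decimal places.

0.4077

Below z: R34,000, R62,000 (q = 2 of N = 6).
Log gaps: ln(156000/34000) = 1.5235; ln(156000/62000) = 0.9227.
W = 2.446217 / 6 = 0.4077.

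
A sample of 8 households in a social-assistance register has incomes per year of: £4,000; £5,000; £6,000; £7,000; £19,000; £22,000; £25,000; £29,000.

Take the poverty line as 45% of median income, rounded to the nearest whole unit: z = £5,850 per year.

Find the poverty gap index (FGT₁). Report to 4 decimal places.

0.0577

Below the line: £4,000, £5,000 (q = 2 of N = 8).
Shortfall ratios: (5850−4000)/5850 = 0.3162; (5850−5000)/5850 = 0.1453.
Σ = 0.461538. Dividing by the full population N = 8 gives P₁ = 0.0577.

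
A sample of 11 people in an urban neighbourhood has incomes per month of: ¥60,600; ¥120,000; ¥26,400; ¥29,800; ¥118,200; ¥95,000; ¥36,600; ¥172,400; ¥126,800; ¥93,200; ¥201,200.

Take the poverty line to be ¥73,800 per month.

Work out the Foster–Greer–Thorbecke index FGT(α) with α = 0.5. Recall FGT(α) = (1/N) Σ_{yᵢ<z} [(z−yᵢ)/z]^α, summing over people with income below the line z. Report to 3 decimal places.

0.246

Below the line: ¥26,400, ¥29,800, ¥36,600, ¥60,600 (q = 4 of N = 11).
Gap ratios (z−y)/z: (73800−26400)/73800 = 0.6423; (73800−29800)/73800 = 0.5962; (73800−36600)/73800 = 0.5041; (73800−60600)/73800 = 0.1789.
Raised to α = 0.5: 0.80142; 0.77214; 0.70998; 0.42292.
Sum = 2.706461; FGT(0.5) = 2.706461 / 11 = 0.246.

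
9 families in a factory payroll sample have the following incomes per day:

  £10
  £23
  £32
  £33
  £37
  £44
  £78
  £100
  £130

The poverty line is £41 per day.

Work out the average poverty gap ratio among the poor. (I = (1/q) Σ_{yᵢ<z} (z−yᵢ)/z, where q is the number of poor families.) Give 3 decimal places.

0.341

Incomes under z: £10, £23, £32, £33, £37 (q = 5 of N = 9).
Relative gaps: 0.7561, 0.4390, 0.2195, 0.1951, 0.0976; sum = 1.707317.
The income-gap ratio divides by q (the poor only): 1.707317 / 5 = 0.341.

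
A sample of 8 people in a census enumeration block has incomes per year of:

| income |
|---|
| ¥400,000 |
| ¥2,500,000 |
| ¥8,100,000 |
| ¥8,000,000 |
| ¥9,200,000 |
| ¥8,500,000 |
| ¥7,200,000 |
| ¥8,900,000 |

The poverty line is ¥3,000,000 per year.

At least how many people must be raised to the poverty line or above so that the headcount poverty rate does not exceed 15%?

1

2 of the 8 people are poor, so H = 2/8 = 0.250.
A headcount ratio of at most 15% allows at most ⌊0.15 × 8⌋ = 1 poor people.
So at least 2 − 1 = 1 must be lifted.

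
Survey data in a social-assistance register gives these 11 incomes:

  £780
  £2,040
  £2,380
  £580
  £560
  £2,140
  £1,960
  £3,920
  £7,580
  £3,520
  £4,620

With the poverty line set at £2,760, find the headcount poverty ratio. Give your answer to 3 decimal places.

0.636

7 of the 11 individuals have income below £2,760.
H = 7/11 = 0.636.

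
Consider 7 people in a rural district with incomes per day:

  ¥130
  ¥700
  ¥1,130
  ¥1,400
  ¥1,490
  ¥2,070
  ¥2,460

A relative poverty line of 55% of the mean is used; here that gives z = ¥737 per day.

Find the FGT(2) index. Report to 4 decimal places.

0.0973

Poor units: ¥130, ¥700 (q = 2 of N = 7).
Shortfall ratios: (737−130)/737 = 0.8236; (737−700)/737 = 0.0502.
Squared: 0.6783; 0.0025.
Sum = 0.680853; P₂ = 0.680853 / 7 = 0.0973.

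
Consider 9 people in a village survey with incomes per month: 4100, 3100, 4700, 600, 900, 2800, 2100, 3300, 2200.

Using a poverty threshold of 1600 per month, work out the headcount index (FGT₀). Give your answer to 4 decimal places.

0.2222

2 of the 9 people have income below 1600.
H = 2/9 = 0.2222.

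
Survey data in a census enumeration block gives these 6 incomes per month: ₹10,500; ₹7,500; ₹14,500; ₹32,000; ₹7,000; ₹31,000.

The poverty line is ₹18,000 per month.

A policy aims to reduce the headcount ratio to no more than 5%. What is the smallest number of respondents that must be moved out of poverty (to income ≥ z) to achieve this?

4

4 of the 6 respondents are poor, so H = 4/6 = 0.667.
A headcount ratio of at most 5% allows at most ⌊0.05 × 6⌋ = 0 poor respondents.
So at least 4 − 0 = 4 must be lifted.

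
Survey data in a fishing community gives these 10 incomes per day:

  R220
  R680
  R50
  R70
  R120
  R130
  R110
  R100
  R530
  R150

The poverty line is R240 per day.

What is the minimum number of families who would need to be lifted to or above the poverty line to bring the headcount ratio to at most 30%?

Currently q = 8 of N = 10 are below the line (H = 0.800).
A headcount ratio of at most 30% allows at most ⌊0.30 × 10⌋ = 3 poor families.
So at least 8 − 3 = 5 must be lifted.

5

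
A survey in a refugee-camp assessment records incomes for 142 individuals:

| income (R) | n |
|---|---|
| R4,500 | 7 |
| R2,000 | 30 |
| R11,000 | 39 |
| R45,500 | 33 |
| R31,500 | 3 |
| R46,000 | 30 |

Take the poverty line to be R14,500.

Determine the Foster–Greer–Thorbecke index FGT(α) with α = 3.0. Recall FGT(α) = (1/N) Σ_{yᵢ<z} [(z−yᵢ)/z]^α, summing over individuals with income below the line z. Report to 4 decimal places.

0.1554

Below the line: 30×R2,000, 7×R4,500, 39×R11,000 (q = 76 of N = 142).
Normalized shortfalls: (14500−2000)/14500 = 0.8621 (×30); (14500−4500)/14500 = 0.6897 (×7); (14500−11000)/14500 = 0.2414 (×39).
Raised to α = 3.0: 0.64066 (×30); 0.32802 (×7); 0.01406 (×39).
Sum = 22.064332; FGT(3.0) = 22.064332 / 142 = 0.1554.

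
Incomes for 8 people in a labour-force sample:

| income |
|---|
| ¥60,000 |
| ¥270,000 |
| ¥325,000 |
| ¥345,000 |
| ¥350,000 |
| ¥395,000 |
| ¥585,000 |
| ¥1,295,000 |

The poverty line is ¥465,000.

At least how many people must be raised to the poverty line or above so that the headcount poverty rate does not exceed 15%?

5

Currently q = 6 of N = 8 are below the line (H = 0.750).
A headcount ratio of at most 15% allows at most ⌊0.15 × 8⌋ = 1 poor people.
So at least 6 − 1 = 5 must be lifted.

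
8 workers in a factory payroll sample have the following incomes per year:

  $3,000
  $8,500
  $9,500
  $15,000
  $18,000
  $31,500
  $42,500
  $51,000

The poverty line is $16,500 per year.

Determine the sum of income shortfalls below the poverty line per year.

$30,000

Incomes under z: $3,000, $8,500, $9,500, $15,000 (q = 4 of N = 8).
Individual gaps: 16500−3000 = 13500; 16500−8500 = 8000; 16500−9500 = 7000; 16500−15000 = 1500.
Aggregate gap = $30,000.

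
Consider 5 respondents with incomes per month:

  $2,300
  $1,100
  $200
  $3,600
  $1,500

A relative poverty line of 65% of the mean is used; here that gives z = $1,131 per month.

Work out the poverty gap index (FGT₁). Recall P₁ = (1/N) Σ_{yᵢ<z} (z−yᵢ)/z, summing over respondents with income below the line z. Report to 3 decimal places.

Below the line: $200, $1,100 (q = 2 of N = 5).
Gap ratios (z−y)/z: (1131−200)/1131 = 0.8232; (1131−1100)/1131 = 0.0274.
Σ = 0.850575. Dividing by the full population N = 5 gives P₁ = 0.170.

0.170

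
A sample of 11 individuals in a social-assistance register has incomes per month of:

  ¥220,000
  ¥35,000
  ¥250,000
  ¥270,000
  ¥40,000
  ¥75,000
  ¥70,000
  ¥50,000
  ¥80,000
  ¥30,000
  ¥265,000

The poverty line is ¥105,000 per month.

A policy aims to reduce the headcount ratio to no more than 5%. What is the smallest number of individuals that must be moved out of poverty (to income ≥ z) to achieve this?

Currently q = 7 of N = 11 are below the line (H = 0.636).
A headcount ratio of at most 5% allows at most ⌊0.05 × 11⌋ = 0 poor individuals.
So at least 7 − 0 = 7 must be lifted.

7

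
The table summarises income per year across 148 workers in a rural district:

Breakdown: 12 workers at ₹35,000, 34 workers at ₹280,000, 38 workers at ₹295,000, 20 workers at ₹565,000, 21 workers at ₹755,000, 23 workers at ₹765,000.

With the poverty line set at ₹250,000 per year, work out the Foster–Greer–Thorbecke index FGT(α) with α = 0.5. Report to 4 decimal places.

0.0752

Incomes under z: 12×₹35,000 (q = 12 of N = 148).
Gap ratios (z−y)/z: (250000−35000)/250000 = 0.8600 (×12).
Raised to α = 0.5: 0.92736 (×12).
Sum = 11.128342; FGT(0.5) = 11.128342 / 148 = 0.0752.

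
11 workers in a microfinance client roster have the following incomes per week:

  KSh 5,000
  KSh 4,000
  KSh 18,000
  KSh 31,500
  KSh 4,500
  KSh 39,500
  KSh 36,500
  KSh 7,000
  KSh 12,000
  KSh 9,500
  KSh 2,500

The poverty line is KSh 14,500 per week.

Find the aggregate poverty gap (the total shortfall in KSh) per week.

Poor units: KSh 2,500, KSh 4,000, KSh 4,500, KSh 5,000, KSh 7,000, KSh 9,500, KSh 12,000 (q = 7 of N = 11).
Individual gaps: 14500−2500 = 12000; 14500−4000 = 10500; 14500−4500 = 10000; 14500−5000 = 9500; 14500−7000 = 7500; 14500−9500 = 5000; 14500−12000 = 2500.
Aggregate gap = KSh 57,000.

KSh 57,000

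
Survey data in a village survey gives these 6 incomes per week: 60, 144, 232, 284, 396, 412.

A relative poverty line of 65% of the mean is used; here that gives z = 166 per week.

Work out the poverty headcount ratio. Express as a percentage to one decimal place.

2 of the 6 respondents have income below 166.
H = 2/6 = 33.3%.

33.3%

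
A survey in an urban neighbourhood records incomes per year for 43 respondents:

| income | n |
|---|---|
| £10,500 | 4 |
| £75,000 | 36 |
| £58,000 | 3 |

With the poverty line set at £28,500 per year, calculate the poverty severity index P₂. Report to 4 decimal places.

0.0371

Below the line: 4×£10,500 (q = 4 of N = 43).
Relative gaps: (28500−10500)/28500 = 0.6316 (×4).
Squared: 0.3989 (×4).
Sum = 1.595568; P₂ = 1.595568 / 43 = 0.0371.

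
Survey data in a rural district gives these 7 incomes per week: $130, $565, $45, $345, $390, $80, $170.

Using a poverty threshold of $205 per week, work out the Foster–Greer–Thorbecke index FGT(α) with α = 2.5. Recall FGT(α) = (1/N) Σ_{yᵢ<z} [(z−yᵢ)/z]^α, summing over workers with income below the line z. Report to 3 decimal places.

Incomes under z: $45, $80, $130, $170 (q = 4 of N = 7).
Normalized shortfalls: (205−45)/205 = 0.7805; (205−80)/205 = 0.6098; (205−130)/205 = 0.3659; (205−170)/205 = 0.1707.
Raised to α = 2.5: 0.53816; 0.29033; 0.08096; 0.01204.
Sum = 0.921498; FGT(2.5) = 0.921498 / 7 = 0.132.

0.132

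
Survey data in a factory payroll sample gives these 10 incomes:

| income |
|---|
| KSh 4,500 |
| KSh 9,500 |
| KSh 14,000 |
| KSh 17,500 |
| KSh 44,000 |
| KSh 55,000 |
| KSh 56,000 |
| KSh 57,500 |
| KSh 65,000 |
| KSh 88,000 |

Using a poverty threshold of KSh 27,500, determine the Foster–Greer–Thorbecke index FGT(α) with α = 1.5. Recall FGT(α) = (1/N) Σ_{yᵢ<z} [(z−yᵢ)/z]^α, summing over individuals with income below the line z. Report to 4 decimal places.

Below z: KSh 4,500, KSh 9,500, KSh 14,000, KSh 17,500 (q = 4 of N = 10).
Gap ratios (z−y)/z: (27500−4500)/27500 = 0.8364; (27500−9500)/27500 = 0.6545; (27500−14000)/27500 = 0.4909; (27500−17500)/27500 = 0.3636.
Raised to α = 1.5: 0.76488; 0.52955; 0.34395; 0.21928.
Sum = 1.857668; FGT(1.5) = 1.857668 / 10 = 0.1858.

0.1858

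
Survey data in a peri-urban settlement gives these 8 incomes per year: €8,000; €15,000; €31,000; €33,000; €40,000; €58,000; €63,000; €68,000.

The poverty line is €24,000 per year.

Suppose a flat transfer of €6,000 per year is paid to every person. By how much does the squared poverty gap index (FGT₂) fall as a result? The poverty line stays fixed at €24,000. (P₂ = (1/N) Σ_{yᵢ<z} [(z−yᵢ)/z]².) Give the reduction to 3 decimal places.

Before: below the line — €8,000, €15,000; squared poverty gap index (FGT₂) = 0.07313.
After the €6,000 transfer: below the line — €14,000, €21,000; squared poverty gap index (FGT₂) = 0.02365.
Reduction = 0.07313 − 0.02365 = 0.049.

0.049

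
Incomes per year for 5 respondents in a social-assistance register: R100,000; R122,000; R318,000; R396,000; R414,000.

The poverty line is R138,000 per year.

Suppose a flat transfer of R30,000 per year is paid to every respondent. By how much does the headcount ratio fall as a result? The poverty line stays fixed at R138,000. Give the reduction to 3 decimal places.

0.200

Before: below the line — R100,000, R122,000; headcount ratio = 0.40000.
After the R30,000 transfer: below the line — R130,000; headcount ratio = 0.20000.
Reduction = 0.40000 − 0.20000 = 0.200.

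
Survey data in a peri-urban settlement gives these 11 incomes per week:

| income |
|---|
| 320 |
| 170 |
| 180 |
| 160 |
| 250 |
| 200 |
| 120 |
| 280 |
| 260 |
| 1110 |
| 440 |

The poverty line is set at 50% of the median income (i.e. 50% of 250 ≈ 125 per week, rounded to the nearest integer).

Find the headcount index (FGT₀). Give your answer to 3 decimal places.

0.091

1 of the 11 families have income below 125.
H = 1/11 = 0.091.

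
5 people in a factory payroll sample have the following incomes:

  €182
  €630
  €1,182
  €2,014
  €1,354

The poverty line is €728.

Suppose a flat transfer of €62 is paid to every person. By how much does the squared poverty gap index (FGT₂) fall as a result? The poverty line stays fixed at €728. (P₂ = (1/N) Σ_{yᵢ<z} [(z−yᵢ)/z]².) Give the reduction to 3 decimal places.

0.027

Before: below the line — €182, €630; squared poverty gap index (FGT₂) = 0.11612.
After the €62 transfer: below the line — €244, €692; squared poverty gap index (FGT₂) = 0.08889.
Reduction = 0.11612 − 0.08889 = 0.027.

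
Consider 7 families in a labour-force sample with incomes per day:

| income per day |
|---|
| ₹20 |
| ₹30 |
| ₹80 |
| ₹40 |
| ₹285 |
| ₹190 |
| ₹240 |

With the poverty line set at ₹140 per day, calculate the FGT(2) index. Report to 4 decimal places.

Poor units: ₹20, ₹30, ₹40, ₹80 (q = 4 of N = 7).
Shortfall ratios: (140−20)/140 = 0.8571; (140−30)/140 = 0.7857; (140−40)/140 = 0.7143; (140−80)/140 = 0.4286.
Squared: 0.7347; 0.6173; 0.5102; 0.1837.
Sum = 2.045918; P₂ = 2.045918 / 7 = 0.2923.

0.2923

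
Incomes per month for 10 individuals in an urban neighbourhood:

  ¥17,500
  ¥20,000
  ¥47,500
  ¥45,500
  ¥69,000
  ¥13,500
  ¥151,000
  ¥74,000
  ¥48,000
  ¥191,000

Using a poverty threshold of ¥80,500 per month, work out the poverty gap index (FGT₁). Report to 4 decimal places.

0.3839

Incomes under z: ¥13,500, ¥17,500, ¥20,000, ¥45,500, ¥47,500, ¥48,000, ¥69,000, ¥74,000 (q = 8 of N = 10).
Relative gaps: (80500−13500)/80500 = 0.8323; (80500−17500)/80500 = 0.7826; (80500−20000)/80500 = 0.7516; (80500−45500)/80500 = 0.4348; (80500−47500)/80500 = 0.4099; (80500−48000)/80500 = 0.4037; (80500−69000)/80500 = 0.1429; (80500−74000)/80500 = 0.0807.
Sum of shortfalls = 3.838509; P₁ averages over all N: 3.838509 / 10 = 0.3839.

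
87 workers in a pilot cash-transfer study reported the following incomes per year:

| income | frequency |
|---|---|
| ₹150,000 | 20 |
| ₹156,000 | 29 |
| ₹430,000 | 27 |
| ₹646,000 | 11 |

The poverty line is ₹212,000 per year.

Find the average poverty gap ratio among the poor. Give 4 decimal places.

0.2757

Poor units: 20×₹150,000, 29×₹156,000 (q = 49 of N = 87).
Relative gaps: 0.2925 (×20), 0.2642 (×29); sum = 13.509434.
I averages over the q = 49 poor units only: 13.509434 / 49 = 0.2757.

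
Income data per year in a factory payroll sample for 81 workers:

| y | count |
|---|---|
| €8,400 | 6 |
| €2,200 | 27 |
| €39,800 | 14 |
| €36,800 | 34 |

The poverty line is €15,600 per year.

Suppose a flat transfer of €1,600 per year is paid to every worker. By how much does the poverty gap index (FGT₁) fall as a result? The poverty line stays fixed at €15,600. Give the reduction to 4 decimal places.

Before: below the line — 27×€2,200, 6×€8,400; poverty gap index (FGT₁) = 0.320513.
After the €1,600 transfer: below the line — 27×€3,800, 6×€10,000; poverty gap index (FGT₁) = 0.278727.
Reduction = 0.320513 − 0.278727 = 0.0418.

0.0418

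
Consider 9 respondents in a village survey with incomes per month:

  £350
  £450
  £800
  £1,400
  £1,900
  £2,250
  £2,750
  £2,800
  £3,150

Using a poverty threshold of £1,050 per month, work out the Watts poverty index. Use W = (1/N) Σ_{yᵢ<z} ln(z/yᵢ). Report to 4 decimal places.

Below the line: £350, £450, £800 (q = 3 of N = 9).
ln(z/y) terms: ln(1050/350) = 1.0986; ln(1050/450) = 0.8473; ln(1050/800) = 0.2719.
W = 2.217844 / 9 = 0.2464.

0.2464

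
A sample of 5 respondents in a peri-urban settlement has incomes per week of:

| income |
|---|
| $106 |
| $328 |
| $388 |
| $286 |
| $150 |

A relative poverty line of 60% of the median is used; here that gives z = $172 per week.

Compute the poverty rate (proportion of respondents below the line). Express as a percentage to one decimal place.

2 of the 5 respondents have income below $172.
H = 2/5 = 40.0%.

40.0%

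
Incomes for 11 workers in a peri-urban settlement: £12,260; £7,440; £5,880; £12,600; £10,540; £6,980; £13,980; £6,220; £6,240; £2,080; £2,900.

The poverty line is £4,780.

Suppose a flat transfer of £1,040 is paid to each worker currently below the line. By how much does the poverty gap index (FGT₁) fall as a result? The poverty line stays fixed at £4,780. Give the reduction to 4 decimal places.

0.0396

Before: below the line — £2,080, £2,900; poverty gap index (FGT₁) = 0.087105.
After the £1,040 transfer: below the line — £3,120, £3,940; poverty gap index (FGT₁) = 0.047547.
Reduction = 0.087105 − 0.047547 = 0.0396.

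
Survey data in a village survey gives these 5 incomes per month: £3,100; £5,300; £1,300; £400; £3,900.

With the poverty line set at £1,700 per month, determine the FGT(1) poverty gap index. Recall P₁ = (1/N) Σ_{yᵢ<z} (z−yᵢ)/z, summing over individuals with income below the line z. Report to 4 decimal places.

Poor units: £400, £1,300 (q = 2 of N = 5).
Normalized shortfalls: (1700−400)/1700 = 0.7647; (1700−1300)/1700 = 0.2353.
Sum of shortfalls = 1.000000; P₁ averages over all N: 1.000000 / 5 = 0.2000.

0.2000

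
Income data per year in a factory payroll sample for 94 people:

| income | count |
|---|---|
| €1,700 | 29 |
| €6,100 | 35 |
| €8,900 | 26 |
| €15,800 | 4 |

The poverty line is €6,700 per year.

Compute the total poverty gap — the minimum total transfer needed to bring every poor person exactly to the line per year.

Below z: 29×€1,700, 35×€6,100 (q = 64 of N = 94).
Individual gaps: 29×(6700−1700) = 145000; 35×(6700−6100) = 21000.
Aggregate gap = €166,000.

€166,000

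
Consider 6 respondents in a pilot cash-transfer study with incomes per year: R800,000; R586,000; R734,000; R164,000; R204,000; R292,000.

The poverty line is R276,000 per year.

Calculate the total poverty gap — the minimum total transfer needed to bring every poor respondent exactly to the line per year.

Poor units: R164,000, R204,000 (q = 2 of N = 6).
Individual gaps: 276000−164000 = 112000; 276000−204000 = 72000.
Aggregate gap = R184,000.

R184,000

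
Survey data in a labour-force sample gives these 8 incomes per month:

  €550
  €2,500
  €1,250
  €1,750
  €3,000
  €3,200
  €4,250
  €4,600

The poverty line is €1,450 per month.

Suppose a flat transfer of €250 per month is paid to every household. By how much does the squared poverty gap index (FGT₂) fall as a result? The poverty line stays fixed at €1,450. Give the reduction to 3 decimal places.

0.025

Before: below the line — €550, €1,250; squared poverty gap index (FGT₂) = 0.05054.
After the €250 transfer: below the line — €800; squared poverty gap index (FGT₂) = 0.02512.
Reduction = 0.05054 − 0.02512 = 0.025.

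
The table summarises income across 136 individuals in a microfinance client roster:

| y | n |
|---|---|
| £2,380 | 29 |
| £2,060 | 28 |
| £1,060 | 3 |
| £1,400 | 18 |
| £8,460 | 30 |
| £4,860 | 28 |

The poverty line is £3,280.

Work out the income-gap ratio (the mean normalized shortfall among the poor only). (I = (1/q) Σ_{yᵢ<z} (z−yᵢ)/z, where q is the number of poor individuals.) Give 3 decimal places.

Below z: 3×£1,060, 18×£1,400, 28×£2,060, 29×£2,380 (q = 78 of N = 136).
Shortfall ratios (z−y)/z: 0.6768 (×3), 0.5732 (×18), 0.3720 (×28), 0.2744 (×29); sum = 30.719512.
I averages over the q = 78 poor units only: 30.719512 / 78 = 0.394.

0.394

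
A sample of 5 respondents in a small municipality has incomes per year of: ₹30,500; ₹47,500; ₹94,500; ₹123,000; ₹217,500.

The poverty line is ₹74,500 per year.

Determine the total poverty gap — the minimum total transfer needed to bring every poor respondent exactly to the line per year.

Poor units: ₹30,500, ₹47,500 (q = 2 of N = 5).
Individual gaps: 74500−30500 = 44000; 74500−47500 = 27000.
Aggregate gap = ₹71,000.

₹71,000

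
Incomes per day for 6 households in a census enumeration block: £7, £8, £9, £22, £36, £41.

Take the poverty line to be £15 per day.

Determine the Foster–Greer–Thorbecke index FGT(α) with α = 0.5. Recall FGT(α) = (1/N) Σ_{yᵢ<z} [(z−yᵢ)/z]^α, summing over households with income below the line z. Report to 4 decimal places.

Below z: £7, £8, £9 (q = 3 of N = 6).
Shortfall ratios: (15−7)/15 = 0.5333; (15−8)/15 = 0.4667; (15−9)/15 = 0.4000.
Raised to α = 0.5: 0.73030; 0.68313; 0.63246.
Sum = 2.045882; FGT(0.5) = 2.045882 / 6 = 0.3410.

0.3410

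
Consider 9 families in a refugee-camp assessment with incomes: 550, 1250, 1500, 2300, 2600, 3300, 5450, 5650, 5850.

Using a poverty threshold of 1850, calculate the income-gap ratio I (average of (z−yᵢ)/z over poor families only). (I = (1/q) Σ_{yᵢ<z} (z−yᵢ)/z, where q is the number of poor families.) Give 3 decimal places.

0.405

Below z: 550, 1250, 1500 (q = 3 of N = 9).
Relative gaps: 0.7027, 0.3243, 0.1892; sum = 1.216216.
I averages over the q = 3 poor units only: 1.216216 / 3 = 0.405.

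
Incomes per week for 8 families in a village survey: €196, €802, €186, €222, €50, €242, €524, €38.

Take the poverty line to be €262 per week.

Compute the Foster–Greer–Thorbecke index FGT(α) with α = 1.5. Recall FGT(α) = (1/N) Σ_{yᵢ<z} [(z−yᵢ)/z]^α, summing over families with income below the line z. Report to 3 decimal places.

Below z: €38, €50, €186, €196, €222, €242 (q = 6 of N = 8).
Shortfall ratios: (262−38)/262 = 0.8550; (262−50)/262 = 0.8092; (262−186)/262 = 0.2901; (262−196)/262 = 0.2519; (262−222)/262 = 0.1527; (262−242)/262 = 0.0763.
Raised to α = 1.5: 0.79053; 0.72787; 0.15623; 0.12643; 0.05965; 0.02109.
Sum = 1.881810; FGT(1.5) = 1.881810 / 8 = 0.235.

0.235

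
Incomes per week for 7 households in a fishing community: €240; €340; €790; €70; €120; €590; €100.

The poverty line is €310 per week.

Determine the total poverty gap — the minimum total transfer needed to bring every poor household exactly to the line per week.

€710

Incomes under z: €70, €100, €120, €240 (q = 4 of N = 7).
Individual gaps: 310−70 = 240; 310−100 = 210; 310−120 = 190; 310−240 = 70.
Aggregate gap = €710.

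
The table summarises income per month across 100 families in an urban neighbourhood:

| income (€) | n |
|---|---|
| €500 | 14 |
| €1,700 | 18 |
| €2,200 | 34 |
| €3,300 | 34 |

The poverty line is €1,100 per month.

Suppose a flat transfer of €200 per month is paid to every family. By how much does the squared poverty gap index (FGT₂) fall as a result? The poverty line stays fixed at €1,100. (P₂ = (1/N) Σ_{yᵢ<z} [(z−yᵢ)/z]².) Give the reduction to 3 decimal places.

Before: below the line — 14×€500; squared poverty gap index (FGT₂) = 0.04165.
After the €200 transfer: below the line — 14×€700; squared poverty gap index (FGT₂) = 0.01851.
Reduction = 0.04165 − 0.01851 = 0.023.

0.023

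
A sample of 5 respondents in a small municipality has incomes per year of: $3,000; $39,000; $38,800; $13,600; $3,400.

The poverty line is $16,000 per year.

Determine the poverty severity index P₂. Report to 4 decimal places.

Below the line: $3,000, $3,400, $13,600 (q = 3 of N = 5).
Gap ratios (z−y)/z: (16000−3000)/16000 = 0.8125; (16000−3400)/16000 = 0.7875; (16000−13600)/16000 = 0.1500.
Squared: 0.6602; 0.6202; 0.0225.
Sum = 1.302812; P₂ = 1.302812 / 5 = 0.2606.

0.2606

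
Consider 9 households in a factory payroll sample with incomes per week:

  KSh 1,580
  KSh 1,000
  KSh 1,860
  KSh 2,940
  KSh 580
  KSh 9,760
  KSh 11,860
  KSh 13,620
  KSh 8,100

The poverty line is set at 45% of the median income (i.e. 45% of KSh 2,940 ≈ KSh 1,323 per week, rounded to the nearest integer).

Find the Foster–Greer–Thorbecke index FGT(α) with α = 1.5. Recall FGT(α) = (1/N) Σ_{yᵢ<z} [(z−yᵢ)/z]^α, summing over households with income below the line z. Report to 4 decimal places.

Below the line: KSh 580, KSh 1,000 (q = 2 of N = 9).
Relative gaps: (1323−580)/1323 = 0.5616; (1323−1000)/1323 = 0.2441.
Raised to α = 1.5: 0.42087; 0.12063.
Sum = 0.541498; FGT(1.5) = 0.541498 / 9 = 0.0602.

0.0602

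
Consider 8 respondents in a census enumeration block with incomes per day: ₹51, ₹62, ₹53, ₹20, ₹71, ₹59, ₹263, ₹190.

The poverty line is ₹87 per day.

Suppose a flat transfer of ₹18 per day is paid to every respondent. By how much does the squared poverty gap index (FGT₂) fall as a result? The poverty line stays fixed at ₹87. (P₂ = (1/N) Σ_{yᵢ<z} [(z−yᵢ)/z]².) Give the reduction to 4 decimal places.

Before: below the line — ₹20, ₹51, ₹53, ₹59, ₹62, ₹71; squared poverty gap index (FGT₂) = 0.142126.
After the ₹18 transfer: below the line — ₹38, ₹69, ₹71, ₹77, ₹80; squared poverty gap index (FGT₂) = 0.051691.
Reduction = 0.142126 − 0.051691 = 0.0904.

0.0904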